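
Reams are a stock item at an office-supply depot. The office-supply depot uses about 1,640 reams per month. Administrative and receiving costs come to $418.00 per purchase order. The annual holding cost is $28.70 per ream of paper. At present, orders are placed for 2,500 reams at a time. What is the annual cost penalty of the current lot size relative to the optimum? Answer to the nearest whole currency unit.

Extra cost ≈ $17,436 per year

Annual demand D = 1,640 × 12 = 19,680.
EOQ = √(2DS/H) = √(2 × 19,680 × 418 / 28.7) ≈ 757.14.
Cost at Q* = (D/Q*)S + (Q*/2)H = √(2DSH) ≈ $21,729.85.
Cost at Q = 2,500: (19,680/2,500)×418 + (2,500/2)×28.7 = $3,290.50 + $35,875.00 = $39,165.50.
Excess = $39,165.50 − $21,729.85 = $17,435.65.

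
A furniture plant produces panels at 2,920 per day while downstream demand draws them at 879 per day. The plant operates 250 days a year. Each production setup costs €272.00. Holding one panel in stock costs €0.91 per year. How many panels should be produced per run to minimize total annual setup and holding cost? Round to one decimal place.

Q* ≈ 13,709.2 panels

Annual demand D = 879 × 250 = 219,750.
Production build-up factor (1 − d/p) = 1 − 879/2,920 = 0.6990.
Q* = √(2DS / (H(1 − d/p))) = √(2 × 219,750 × 272 / (0.91 × 0.6990)).
= √(119,544,000 / 0.6361) ≈ 13709.232.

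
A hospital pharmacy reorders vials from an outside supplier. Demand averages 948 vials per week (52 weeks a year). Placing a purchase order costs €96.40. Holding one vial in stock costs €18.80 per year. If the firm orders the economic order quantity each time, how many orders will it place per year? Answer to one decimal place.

N ≈ 69.3 orders per year

Annual demand D = 948 × 52 = 49,296.
The optimal lot size = √(2DS/H) = √(2 × 49,296 × 96.4 / 18.8) ≈ 711.02.
Orders per year = D / Q* = 49,296 / 711.02 ≈ 69.332.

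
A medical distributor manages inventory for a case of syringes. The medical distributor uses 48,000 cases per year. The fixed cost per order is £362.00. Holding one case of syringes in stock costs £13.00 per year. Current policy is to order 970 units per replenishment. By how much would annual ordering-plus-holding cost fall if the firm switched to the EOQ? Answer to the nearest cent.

Extra cost ≈ £2,963.38 per year

EOQ = √(2DS/H) = √(2 × 48,000 × 362 / 13) ≈ 1635.00.
Cost at Q* = (D/Q*)S + (Q*/2)H = √(2DSH) ≈ £21,255.02.
Cost at Q = 970: (48,000/970)×362 + (970/2)×13 = £17,913.40 + £6,305.00 = £24,218.40.
Excess = £24,218.40 − £21,255.02 = £2,963.38.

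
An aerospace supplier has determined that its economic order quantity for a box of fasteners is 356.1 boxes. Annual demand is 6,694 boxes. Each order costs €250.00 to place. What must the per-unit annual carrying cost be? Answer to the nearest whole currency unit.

Invert the EOQ relation Q*² = 2DS/H.
From Q* = √(2DS/H): H = 2DS / Q*² = 2 × 6,694 × 250 / 356.1² = 26.3944.

H ≈ €26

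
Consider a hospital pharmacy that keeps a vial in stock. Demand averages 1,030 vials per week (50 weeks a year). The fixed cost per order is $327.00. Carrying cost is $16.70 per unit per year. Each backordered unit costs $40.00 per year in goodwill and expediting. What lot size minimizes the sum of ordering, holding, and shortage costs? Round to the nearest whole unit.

Q* ≈ 1,691 vials

Annual demand D = 1,030 × 50 = 51,500.
With planned backorders, Q* = √(2DS/H) · √((H+B)/B).
√(2DS/H) = √(2 × 51,500 × 327 / 16.7) = 1420.150.
√((H+B)/B) = √((16.7+40)/40) = 1.1906.
Q* ≈ 1690.814.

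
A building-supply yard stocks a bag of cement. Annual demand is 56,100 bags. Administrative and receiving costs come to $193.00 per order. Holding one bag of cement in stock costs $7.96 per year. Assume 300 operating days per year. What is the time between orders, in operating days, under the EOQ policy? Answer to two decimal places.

Q* = √(2DS/H) = √(2 × 56,100 × 193 / 7.96) ≈ 1649.37.
Cycle time = Q*/D × 300 = 1649.37 / 56,100 × 300 ≈ 8.820 days.

T ≈ 8.82 days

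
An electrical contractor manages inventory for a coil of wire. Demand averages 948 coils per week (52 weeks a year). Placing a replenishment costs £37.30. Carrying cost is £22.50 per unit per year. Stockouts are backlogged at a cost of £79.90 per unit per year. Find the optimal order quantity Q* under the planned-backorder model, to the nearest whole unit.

Annual demand D = 948 × 52 = 49,296.
With planned backorders, Q* = √(2DS/H) · √((H+B)/B).
√(2DS/H) = √(2 × 49,296 × 37.3 / 22.5) = 404.282.
√((H+B)/B) = √((22.5+79.9)/79.9) = 1.1321.
Q* ≈ 457.679.

Q* ≈ 458 coils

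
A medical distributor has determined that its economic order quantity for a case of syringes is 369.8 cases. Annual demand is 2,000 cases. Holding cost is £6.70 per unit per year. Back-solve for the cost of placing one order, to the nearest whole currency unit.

The basic EOQ model gives Q* = √(2DS/H); rearrange for the unknown.
From Q* = √(2DS/H): S = Q*²H / (2D) = 369.8² × 6.7 / (2 × 2,000) = 229.0597.

S ≈ £229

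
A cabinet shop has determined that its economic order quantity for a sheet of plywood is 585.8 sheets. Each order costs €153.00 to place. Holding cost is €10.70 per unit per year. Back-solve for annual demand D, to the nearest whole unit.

Squaring Q* = √(2DS/H) gives Q*² = 2DS/H.
From Q* = √(2DS/H): D = Q*²H / (2S) = 585.8² × 10.7 / (2 × 153) = 11999.443.

D ≈ 11,999 sheets per year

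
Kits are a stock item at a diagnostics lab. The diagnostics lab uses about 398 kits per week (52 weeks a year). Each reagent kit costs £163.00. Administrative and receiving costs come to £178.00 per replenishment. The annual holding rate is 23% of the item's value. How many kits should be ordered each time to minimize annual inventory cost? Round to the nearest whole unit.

Q* ≈ 443 kits

Annual demand D = 398 × 52 = 20,696.
Holding cost H = 0.23 × £163.00 = £37.4900 per unit per year.
EOQ = √(2DS / H) = √(2 × 20,696 × 178 / 37.49).
= √(7,367,776 / 37.49) = √196,526.4337 ≈ 443.313.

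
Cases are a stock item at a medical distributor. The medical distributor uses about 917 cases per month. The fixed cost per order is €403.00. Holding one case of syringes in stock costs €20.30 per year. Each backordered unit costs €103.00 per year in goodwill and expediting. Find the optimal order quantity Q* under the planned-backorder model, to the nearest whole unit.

Q* ≈ 723 cases

Annual demand D = 917 × 12 = 11,004.
With planned backorders, Q* = √(2DS/H) · √((H+B)/B).
√(2DS/H) = √(2 × 11,004 × 403 / 20.3) = 660.990.
√((H+B)/B) = √((20.3+103)/103) = 1.0941.
Q* ≈ 723.199.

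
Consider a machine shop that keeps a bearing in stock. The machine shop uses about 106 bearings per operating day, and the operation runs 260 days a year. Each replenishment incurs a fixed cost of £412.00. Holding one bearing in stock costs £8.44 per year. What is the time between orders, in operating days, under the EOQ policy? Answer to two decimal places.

Annual demand D = 106 × 260 = 27,560.
EOQ = √(2DS/H) = √(2 × 27,560 × 412 / 8.44) ≈ 1640.33.
Cycle time = Q*/D × 260 = 1640.33 / 27,560 × 260 ≈ 15.475 days.

T ≈ 15.47 days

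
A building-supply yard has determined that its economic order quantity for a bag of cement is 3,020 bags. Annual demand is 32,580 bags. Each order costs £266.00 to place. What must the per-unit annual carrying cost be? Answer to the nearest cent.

The basic EOQ model gives Q* = √(2DS/H); rearrange for the unknown.
From Q* = √(2DS/H): H = 2DS / Q*² = 2 × 32,580 × 266 / 3,020² = 1.9004.

H ≈ £1.90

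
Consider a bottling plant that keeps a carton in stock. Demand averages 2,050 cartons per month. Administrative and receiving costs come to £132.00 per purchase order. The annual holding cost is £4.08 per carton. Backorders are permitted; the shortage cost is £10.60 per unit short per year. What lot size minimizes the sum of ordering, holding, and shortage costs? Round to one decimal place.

Q* ≈ 1,484.7 cartons

Annual demand D = 2,050 × 12 = 24,600.
With planned backorders, Q* = √(2DS/H) · √((H+B)/B).
√(2DS/H) = √(2 × 24,600 × 132 / 4.08) = 1261.652.
√((H+B)/B) = √((4.08+10.6)/10.6) = 1.1768.
Q* ≈ 1484.737.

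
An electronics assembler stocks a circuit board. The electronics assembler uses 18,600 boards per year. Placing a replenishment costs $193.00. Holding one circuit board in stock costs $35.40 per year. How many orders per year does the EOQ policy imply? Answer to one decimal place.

N ≈ 41.3 orders per year

Q* = √(2DS/H) = √(2 × 18,600 × 193 / 35.4) ≈ 450.35.
Orders per year = D / Q* = 18,600 / 450.35 ≈ 41.301.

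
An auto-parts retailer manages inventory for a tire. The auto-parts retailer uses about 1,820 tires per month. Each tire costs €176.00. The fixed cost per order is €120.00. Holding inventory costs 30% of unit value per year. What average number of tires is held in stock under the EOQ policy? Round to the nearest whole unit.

Annual demand D = 1,820 × 12 = 21,840.
Holding cost H = 0.30 × €176.00 = €52.8000 per unit per year.
Q* = √(2DS/H) = √(2 × 21,840 × 120 / 52.8) ≈ 315.08.
Average inventory = Q*/2 ≈ 315.08 / 2 = 157.538.

Average inventory ≈ 158 tires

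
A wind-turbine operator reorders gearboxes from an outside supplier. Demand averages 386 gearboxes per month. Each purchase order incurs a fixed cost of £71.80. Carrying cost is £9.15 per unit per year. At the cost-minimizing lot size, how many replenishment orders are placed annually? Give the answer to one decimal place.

N ≈ 17.2 orders per year

Annual demand D = 386 × 12 = 4,632.
The optimal lot size = √(2DS/H) = √(2 × 4,632 × 71.8 / 9.15) ≈ 269.62.
Orders per year = D / Q* = 4,632 / 269.62 ≈ 17.180.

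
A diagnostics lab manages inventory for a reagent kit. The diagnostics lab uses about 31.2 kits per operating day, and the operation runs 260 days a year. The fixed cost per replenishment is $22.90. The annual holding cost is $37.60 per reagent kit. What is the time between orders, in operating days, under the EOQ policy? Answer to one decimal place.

Annual demand D = 31.2 × 260 = 8,112.
The optimal lot size = √(2DS/H) = √(2 × 8,112 × 22.9 / 37.6) ≈ 99.40.
Cycle time = Q*/D × 260 = 99.40 / 8,112 × 260 ≈ 3.186 days.

T ≈ 3.2 days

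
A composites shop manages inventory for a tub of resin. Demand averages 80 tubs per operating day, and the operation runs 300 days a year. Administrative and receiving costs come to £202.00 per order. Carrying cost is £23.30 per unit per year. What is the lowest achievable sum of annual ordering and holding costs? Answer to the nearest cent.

TC* ≈ £15,030.53

Annual demand D = 80 × 300 = 24,000.
The optimal lot size = √(2DS/H) = √(2 × 24,000 × 202 / 23.3) ≈ 645.09.
At Q*, ordering cost (D/Q*)S equals holding cost (Q*/2)H, each = √(DSH/2).
Minimum total = √(2DSH) = √(2 × 24,000 × 202 × 23.3) ≈ 15030.529.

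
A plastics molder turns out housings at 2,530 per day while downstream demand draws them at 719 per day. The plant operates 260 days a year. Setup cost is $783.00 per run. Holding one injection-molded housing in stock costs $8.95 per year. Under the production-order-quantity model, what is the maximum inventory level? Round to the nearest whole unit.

I_max ≈ 4,839 housings

Annual demand D = 719 × 260 = 186,940.
Production build-up factor (1 − d/p) = 1 − 719/2,530 = 0.7158.
Q* = √(2DS / (H(1 − d/p))) = √(2 × 186,940 × 783 / (8.95 × 0.7158)).
= √(292,748,040 / 6.4065) ≈ 6759.842.
Maximum inventory = Q*(1 − d/p) = 6759.842 × 0.7158 ≈ 4838.764.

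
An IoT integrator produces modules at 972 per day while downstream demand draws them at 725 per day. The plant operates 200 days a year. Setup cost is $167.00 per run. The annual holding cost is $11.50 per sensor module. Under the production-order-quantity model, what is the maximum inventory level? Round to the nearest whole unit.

I_max ≈ 1,034 modules

Annual demand D = 725 × 200 = 145,000.
Production build-up factor (1 − d/p) = 1 − 725/972 = 0.2541.
Q* = √(2DS / (H(1 − d/p))) = √(2 × 145,000 × 167 / (11.5 × 0.2541)).
= √(48,430,000 / 2.9223) ≈ 4070.924.
Maximum inventory = Q*(1 − d/p) = 4070.924 × 0.2541 ≈ 1034.484.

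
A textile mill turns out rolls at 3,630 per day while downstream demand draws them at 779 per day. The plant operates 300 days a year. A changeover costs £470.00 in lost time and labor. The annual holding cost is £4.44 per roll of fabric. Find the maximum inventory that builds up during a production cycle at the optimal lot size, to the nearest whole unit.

I_max ≈ 6,234 rolls

Annual demand D = 779 × 300 = 233,700.
Production build-up factor (1 − d/p) = 1 − 779/3,630 = 0.7854.
Q* = √(2DS / (H(1 − d/p))) = √(2 × 233,700 × 470 / (4.44 × 0.7854)).
= √(219,678,000 / 3.4872) ≈ 7937.002.
Maximum inventory = Q*(1 − d/p) = 7937.002 × 0.7854 ≈ 6233.717.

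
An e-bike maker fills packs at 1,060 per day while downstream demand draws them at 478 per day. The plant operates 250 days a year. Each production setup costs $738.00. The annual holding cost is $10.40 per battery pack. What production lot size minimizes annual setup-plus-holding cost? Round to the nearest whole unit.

Q* ≈ 5,558 packs

Annual demand D = 478 × 250 = 119,500.
Production build-up factor (1 − d/p) = 1 − 478/1,060 = 0.5491.
Q* = √(2DS / (H(1 − d/p))) = √(2 × 119,500 × 738 / (10.4 × 0.5491)).
= √(176,382,000 / 5.7102) ≈ 5557.787.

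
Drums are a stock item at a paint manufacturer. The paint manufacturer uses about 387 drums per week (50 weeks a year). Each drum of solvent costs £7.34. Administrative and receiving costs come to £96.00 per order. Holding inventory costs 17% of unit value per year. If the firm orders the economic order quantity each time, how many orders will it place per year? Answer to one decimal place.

N ≈ 11.2 orders per year

Annual demand D = 387 × 50 = 19,350.
Holding cost H = 0.17 × £7.34 = £1.2478 per unit per year.
The optimal lot size = √(2DS/H) = √(2 × 19,350 × 96 / 1.2478) ≈ 1725.51.
Orders per year = D / Q* = 19,350 / 1725.51 ≈ 11.214.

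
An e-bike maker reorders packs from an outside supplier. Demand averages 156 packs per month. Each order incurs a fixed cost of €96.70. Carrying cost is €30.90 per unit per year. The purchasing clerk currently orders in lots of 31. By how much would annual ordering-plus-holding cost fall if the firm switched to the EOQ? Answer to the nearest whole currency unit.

Annual demand D = 156 × 12 = 1,872.
EOQ = √(2DS/H) = √(2 × 1,872 × 96.7 / 30.9) ≈ 108.24.
Cost at Q* = (D/Q*)S + (Q*/2)H = √(2DSH) ≈ €3,344.72.
Cost at Q = 31: (1,872/31)×96.7 + (31/2)×30.9 = €5,839.43 + €478.95 = €6,318.38.
Excess = €6,318.38 − €3,344.72 = €2,973.66.

Extra cost ≈ €2,974 per year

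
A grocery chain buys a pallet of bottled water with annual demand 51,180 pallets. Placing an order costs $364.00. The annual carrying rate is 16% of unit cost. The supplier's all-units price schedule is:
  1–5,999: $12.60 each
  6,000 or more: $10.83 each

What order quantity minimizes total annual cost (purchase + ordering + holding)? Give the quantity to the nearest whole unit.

Holding cost per unit per year at price C is H = 0.16·C.
Candidates are each tier's EOQ (if it falls in that tier) and each price-break quantity.
EOQ at $12.60 = 4299.0 (feasible in tier 1): TC = 51,180×$12.60 + (51,180/4299.0)×364 + (4299.0/2)×0.16×$12.60 = $653,534.85.
EOQ at $10.83 = 4637.0 < 6000, so use break Q=6000: TC = 51,180×$10.83 + (51,180/6000.0)×364 + (6000.0/2)×0.16×$10.83 = $562,582.72.
Lowest total cost is $562,582.72 at Q = 6000.0.

Q* ≈ 6,000 pallets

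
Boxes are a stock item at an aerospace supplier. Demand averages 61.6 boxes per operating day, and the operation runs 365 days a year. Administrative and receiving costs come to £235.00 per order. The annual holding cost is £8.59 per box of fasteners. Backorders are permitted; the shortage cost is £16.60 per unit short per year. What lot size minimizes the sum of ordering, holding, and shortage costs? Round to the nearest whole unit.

Q* ≈ 1,366 boxes

Annual demand D = 61.6 × 365 = 22,484.
With planned backorders, Q* = √(2DS/H) · √((H+B)/B).
√(2DS/H) = √(2 × 22,484 × 235 / 8.59) = 1109.147.
√((H+B)/B) = √((8.59+16.6)/16.6) = 1.2319.
Q* ≈ 1366.310.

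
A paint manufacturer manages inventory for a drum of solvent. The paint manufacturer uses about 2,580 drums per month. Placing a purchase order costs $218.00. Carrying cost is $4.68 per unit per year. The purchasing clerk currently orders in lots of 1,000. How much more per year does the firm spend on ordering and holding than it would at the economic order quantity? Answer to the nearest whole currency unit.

Annual demand D = 2,580 × 12 = 30,960.
EOQ = √(2DS/H) = √(2 × 30,960 × 218 / 4.68) ≈ 1698.32.
Cost at Q* = (D/Q*)S + (Q*/2)H = √(2DSH) ≈ $7,948.16.
Cost at Q = 1,000: (30,960/1,000)×218 + (1,000/2)×4.68 = $6,749.28 + $2,340.00 = $9,089.28.
Excess = $9,089.28 − $7,948.16 = $1,141.12.

Extra cost ≈ $1,141 per year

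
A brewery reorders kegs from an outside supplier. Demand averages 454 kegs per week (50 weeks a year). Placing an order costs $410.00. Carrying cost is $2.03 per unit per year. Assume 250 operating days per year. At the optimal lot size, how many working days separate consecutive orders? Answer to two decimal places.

T ≈ 33.35 days

Annual demand D = 454 × 50 = 22,700.
The optimal lot size = √(2DS/H) = √(2 × 22,700 × 410 / 2.03) ≈ 3028.11.
Cycle time = Q*/D × 250 = 3028.11 / 22,700 × 250 ≈ 33.349 days.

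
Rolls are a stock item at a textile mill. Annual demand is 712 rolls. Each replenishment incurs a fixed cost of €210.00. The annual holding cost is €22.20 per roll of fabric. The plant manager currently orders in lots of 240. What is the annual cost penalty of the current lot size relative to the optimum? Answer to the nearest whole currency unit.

EOQ = √(2DS/H) = √(2 × 712 × 210 / 22.2) ≈ 116.06.
Cost at Q* = (D/Q*)S + (Q*/2)H = √(2DSH) ≈ €2,576.57.
Cost at Q = 240: (712/240)×210 + (240/2)×22.2 = €623.00 + €2,664.00 = €3,287.00.
Excess = €3,287.00 − €2,576.57 = €710.43.

Extra cost ≈ €710 per year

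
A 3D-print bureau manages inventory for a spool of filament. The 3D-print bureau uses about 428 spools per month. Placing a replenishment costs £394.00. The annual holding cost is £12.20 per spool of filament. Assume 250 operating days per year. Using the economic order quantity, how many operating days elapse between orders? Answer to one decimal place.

Annual demand D = 428 × 12 = 5,136.
EOQ = √(2DS/H) = √(2 × 5,136 × 394 / 12.2) ≈ 575.96.
Cycle time = Q*/D × 250 = 575.96 / 5,136 × 250 ≈ 28.036 days.

T ≈ 28.0 days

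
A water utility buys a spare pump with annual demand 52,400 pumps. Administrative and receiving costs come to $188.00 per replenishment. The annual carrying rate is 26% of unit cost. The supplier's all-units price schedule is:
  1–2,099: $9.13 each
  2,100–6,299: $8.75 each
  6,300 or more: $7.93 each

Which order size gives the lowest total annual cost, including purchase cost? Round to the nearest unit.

Holding cost per unit per year at price C is H = 0.26·C.
Candidates are each tier's EOQ (if it falls in that tier) and each price-break quantity.
Tier 1 ($9.13): EOQ = 2881.0 exceeds tier's upper bound 2099, so this tier is dominated.
EOQ at $8.75 = 2942.9 (feasible in tier 2): TC = 52,400×$8.75 + (52,400/2942.9)×188 + (2942.9/2)×0.26×$8.75 = $465,195.00.
EOQ at $7.93 = 3091.3 < 6300, so use break Q=6300: TC = 52,400×$7.93 + (52,400/6300.0)×188 + (6300.0/2)×0.26×$7.93 = $423,590.35.
Lowest total cost is $423,590.35 at Q = 6300.0.

Q* ≈ 6,300 pumps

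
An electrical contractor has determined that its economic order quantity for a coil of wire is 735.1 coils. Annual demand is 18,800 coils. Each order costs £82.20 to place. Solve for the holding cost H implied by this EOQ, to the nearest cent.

The basic EOQ model gives Q* = √(2DS/H); rearrange for the unknown.
From Q* = √(2DS/H): H = 2DS / Q*² = 2 × 18,800 × 82.2 / 735.1² = 5.7196.

H ≈ £5.72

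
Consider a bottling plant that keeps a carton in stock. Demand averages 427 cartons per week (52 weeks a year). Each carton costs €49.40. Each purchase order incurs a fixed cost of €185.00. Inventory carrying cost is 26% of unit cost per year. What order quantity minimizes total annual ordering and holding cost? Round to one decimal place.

Q* ≈ 799.8 cartons

Annual demand D = 427 × 52 = 22,204.
Holding cost H = 0.26 × €49.40 = €12.8440 per unit per year.
EOQ = √(2DS / H) = √(2 × 22,204 × 185 / 12.844).
= √(8,215,480 / 12.844) = √639,635.6275 ≈ 799.772.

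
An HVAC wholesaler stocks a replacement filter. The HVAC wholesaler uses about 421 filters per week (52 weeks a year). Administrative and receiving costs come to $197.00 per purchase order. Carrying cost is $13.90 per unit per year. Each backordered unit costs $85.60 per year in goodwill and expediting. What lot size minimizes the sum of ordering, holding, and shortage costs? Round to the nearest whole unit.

Q* ≈ 849 filters

Annual demand D = 421 × 52 = 21,892.
With planned backorders, Q* = √(2DS/H) · √((H+B)/B).
√(2DS/H) = √(2 × 21,892 × 197 / 13.9) = 787.741.
√((H+B)/B) = √((13.9+85.6)/85.6) = 1.0781.
Q* ≈ 849.294.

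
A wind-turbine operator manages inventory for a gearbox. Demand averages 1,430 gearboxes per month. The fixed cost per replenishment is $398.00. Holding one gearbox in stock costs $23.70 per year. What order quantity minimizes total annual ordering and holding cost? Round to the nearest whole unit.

Q* ≈ 759 gearboxes

Annual demand D = 1,430 × 12 = 17,160.
EOQ = √(2DS / H) = √(2 × 17,160 × 398 / 23.7).
= √(13,659,360 / 23.7) = √576,344.3038 ≈ 759.173.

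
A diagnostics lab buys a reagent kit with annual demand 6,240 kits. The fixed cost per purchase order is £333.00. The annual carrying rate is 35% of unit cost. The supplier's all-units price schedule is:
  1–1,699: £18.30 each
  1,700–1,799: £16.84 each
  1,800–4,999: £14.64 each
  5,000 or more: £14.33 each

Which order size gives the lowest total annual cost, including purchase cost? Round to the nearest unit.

Q* ≈ 1,800 kits

Holding cost per unit per year at price C is H = 0.35·C.
For each price level, check whether its EOQ is feasible; otherwise the best quantity at that price is the breakpoint.
EOQ at £18.30 = 805.5 (feasible in tier 1): TC = 6,240×£18.30 + (6,240/805.5)×333 + (805.5/2)×0.35×£18.30 = £119,351.28.
EOQ at £16.84 = 839.7 < 1700, so use break Q=1700: TC = 6,240×£16.84 + (6,240/1700.0)×333 + (1700.0/2)×0.35×£16.84 = £111,313.81.
EOQ at £14.64 = 900.6 < 1800, so use break Q=1800: TC = 6,240×£14.64 + (6,240/1800.0)×333 + (1800.0/2)×0.35×£14.64 = £97,119.60.
EOQ at £14.33 = 910.3 < 5000, so use break Q=5000: TC = 6,240×£14.33 + (6,240/5000.0)×333 + (5000.0/2)×0.35×£14.33 = £102,373.53.
Lowest total cost is £97,119.60 at Q = 1800.0.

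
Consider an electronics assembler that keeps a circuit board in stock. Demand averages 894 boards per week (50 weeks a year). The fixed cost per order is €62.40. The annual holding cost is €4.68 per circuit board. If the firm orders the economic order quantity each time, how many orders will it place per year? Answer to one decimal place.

Annual demand D = 894 × 50 = 44,700.
EOQ = √(2DS/H) = √(2 × 44,700 × 62.4 / 4.68) ≈ 1091.79.
Orders per year = D / Q* = 44,700 / 1091.79 ≈ 40.942.

N ≈ 40.9 orders per year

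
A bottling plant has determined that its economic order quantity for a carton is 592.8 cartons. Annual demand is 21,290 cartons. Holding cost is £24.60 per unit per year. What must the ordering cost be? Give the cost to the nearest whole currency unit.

Squaring Q* = √(2DS/H) gives Q*² = 2DS/H.
From Q* = √(2DS/H): S = Q*²H / (2D) = 592.8² × 24.6 / (2 × 21,290) = 203.0233.

S ≈ £203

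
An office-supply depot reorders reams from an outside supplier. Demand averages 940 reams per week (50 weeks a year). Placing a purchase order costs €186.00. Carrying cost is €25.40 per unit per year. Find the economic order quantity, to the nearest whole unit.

Annual demand D = 940 × 50 = 47,000.
EOQ = √(2DS / H) = √(2 × 47,000 × 186 / 25.4).
= √(17,484,000 / 25.4) = √688,346.4567 ≈ 829.666.

Q* ≈ 830 reams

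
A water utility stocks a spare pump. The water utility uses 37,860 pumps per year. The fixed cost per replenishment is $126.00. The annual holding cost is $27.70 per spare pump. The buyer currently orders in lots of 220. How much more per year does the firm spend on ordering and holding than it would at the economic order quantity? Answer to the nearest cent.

EOQ = √(2DS/H) = √(2 × 37,860 × 126 / 27.7) ≈ 586.88.
Cost at Q* = (D/Q*)S + (Q*/2)H = √(2DSH) ≈ $16,256.63.
Cost at Q = 220: (37,860/220)×126 + (220/2)×27.7 = $21,683.45 + $3,047.00 = $24,730.45.
Excess = $24,730.45 − $16,256.63 = $8,473.83.

Extra cost ≈ $8,473.83 per year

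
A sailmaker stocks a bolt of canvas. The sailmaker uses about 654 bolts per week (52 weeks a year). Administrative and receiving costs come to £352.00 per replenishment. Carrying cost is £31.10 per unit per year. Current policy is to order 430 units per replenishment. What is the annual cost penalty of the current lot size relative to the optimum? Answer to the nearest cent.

Extra cost ≈ £7,238.53 per year

Annual demand D = 654 × 52 = 34,008.
EOQ = √(2DS/H) = √(2 × 34,008 × 352 / 31.1) ≈ 877.40.
Cost at Q* = (D/Q*)S + (Q*/2)H = √(2DSH) ≈ £27,287.08.
Cost at Q = 430: (34,008/430)×352 + (430/2)×31.1 = £27,839.11 + £6,686.50 = £34,525.61.
Excess = £34,525.61 − £27,287.08 = £7,238.53.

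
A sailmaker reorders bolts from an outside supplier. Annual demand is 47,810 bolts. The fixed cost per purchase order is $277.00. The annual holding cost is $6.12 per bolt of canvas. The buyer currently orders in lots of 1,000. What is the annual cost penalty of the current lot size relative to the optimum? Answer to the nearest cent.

EOQ = √(2DS/H) = √(2 × 47,810 × 277 / 6.12) ≈ 2080.36.
Cost at Q* = (D/Q*)S + (Q*/2)H = √(2DSH) ≈ $12,731.80.
Cost at Q = 1,000: (47,810/1,000)×277 + (1,000/2)×6.12 = $13,243.37 + $3,060.00 = $16,303.37.
Excess = $16,303.37 − $12,731.80 = $3,571.57.

Extra cost ≈ $3,571.57 per year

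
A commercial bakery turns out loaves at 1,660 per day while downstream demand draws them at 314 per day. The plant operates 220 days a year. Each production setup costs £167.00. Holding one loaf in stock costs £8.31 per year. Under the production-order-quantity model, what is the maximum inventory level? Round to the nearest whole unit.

Annual demand D = 314 × 220 = 69,080.
Production build-up factor (1 − d/p) = 1 − 314/1,660 = 0.8108.
Q* = √(2DS / (H(1 − d/p))) = √(2 × 69,080 × 167 / (8.31 × 0.8108)).
= √(23,072,720 / 6.7381) ≈ 1850.463.
Maximum inventory = Q*(1 − d/p) = 1850.463 × 0.8108 ≈ 1500.436.

I_max ≈ 1,500 loaves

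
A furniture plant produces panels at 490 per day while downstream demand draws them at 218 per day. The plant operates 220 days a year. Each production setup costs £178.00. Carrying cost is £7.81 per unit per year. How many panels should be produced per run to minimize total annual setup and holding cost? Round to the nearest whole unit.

Annual demand D = 218 × 220 = 47,960.
Production build-up factor (1 − d/p) = 1 − 218/490 = 0.5551.
Q* = √(2DS / (H(1 − d/p))) = √(2 × 47,960 × 178 / (7.81 × 0.5551)).
= √(17,073,760 / 4.3353) ≈ 1984.507.

Q* ≈ 1,985 panels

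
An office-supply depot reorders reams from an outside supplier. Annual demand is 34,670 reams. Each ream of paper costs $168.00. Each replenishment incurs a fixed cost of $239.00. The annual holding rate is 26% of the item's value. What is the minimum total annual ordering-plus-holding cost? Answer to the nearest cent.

Holding cost H = 0.26 × $168.00 = $43.6800 per unit per year.
Q* = √(2DS/H) = √(2 × 34,670 × 239 / 43.68) ≈ 615.96.
At Q*, ordering cost (D/Q*)S equals holding cost (Q*/2)H, each = √(DSH/2).
Minimum total = √(2DSH) = √(2 × 34,670 × 239 × 43.68) ≈ 26904.950.

TC* ≈ $26,904.95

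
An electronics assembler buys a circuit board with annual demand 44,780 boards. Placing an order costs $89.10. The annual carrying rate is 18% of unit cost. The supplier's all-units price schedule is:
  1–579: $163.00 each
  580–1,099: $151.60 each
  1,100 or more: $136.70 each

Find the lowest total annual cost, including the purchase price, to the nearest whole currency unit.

TC* ≈ $6,138,586

Holding cost per unit per year at price C is H = 0.18·C.
For each price level, check whether its EOQ is feasible; otherwise the best quantity at that price is the breakpoint.
EOQ at $163.00 = 521.5 (feasible in tier 1): TC = 44,780×$163.00 + (44,780/521.5)×89.1 + (521.5/2)×0.18×$163.00 = $7,314,441.22.
EOQ at $151.60 = 540.8 < 580, so use break Q=580: TC = 44,780×$151.60 + (44,780/580.0)×89.1 + (580.0/2)×0.18×$151.60 = $6,803,440.65.
EOQ at $136.70 = 569.5 < 1100, so use break Q=1100: TC = 44,780×$136.70 + (44,780/1100.0)×89.1 + (1100.0/2)×0.18×$136.70 = $6,138,586.48.
Lowest total cost among the candidates is at Q = 1100.0.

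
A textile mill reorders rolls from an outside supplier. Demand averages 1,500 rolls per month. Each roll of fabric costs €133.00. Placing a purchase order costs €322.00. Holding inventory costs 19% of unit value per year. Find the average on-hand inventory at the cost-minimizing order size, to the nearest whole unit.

Annual demand D = 1,500 × 12 = 18,000.
Holding cost H = 0.19 × €133.00 = €25.2700 per unit per year.
The optimal lot size = √(2DS/H) = √(2 × 18,000 × 322 / 25.27) ≈ 677.29.
Average inventory = Q*/2 ≈ 677.29 / 2 = 338.646.

Average inventory ≈ 339 rolls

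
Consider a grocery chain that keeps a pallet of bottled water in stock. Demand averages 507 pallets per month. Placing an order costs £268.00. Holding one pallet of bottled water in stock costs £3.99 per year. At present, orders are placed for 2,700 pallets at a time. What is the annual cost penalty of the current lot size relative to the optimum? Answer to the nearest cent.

Extra cost ≈ £2,383.25 per year

Annual demand D = 507 × 12 = 6,084.
EOQ = √(2DS/H) = √(2 × 6,084 × 268 / 3.99) ≈ 904.05.
Cost at Q* = (D/Q*)S + (Q*/2)H = √(2DSH) ≈ £3,607.14.
Cost at Q = 2,700: (6,084/2,700)×268 + (2,700/2)×3.99 = £603.89 + £5,386.50 = £5,990.39.
Excess = £5,990.39 − £3,607.14 = £2,383.25.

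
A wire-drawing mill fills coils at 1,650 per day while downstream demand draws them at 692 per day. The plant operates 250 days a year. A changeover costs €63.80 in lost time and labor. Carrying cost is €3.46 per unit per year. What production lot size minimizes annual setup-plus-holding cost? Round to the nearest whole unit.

Q* ≈ 3,315 coils

Annual demand D = 692 × 250 = 173,000.
Production build-up factor (1 − d/p) = 1 − 692/1,650 = 0.5806.
Q* = √(2DS / (H(1 − d/p))) = √(2 × 173,000 × 63.8 / (3.46 × 0.5806)).
= √(22,074,800 / 2.0089) ≈ 3314.893.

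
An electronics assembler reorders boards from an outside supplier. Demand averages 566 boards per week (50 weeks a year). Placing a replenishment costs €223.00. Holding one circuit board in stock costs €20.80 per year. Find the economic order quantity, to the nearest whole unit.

Annual demand D = 566 × 50 = 28,300.
EOQ = √(2DS / H) = √(2 × 28,300 × 223 / 20.8).
= √(12,621,800 / 20.8) = √606,817.3077 ≈ 778.985.

Q* ≈ 779 boards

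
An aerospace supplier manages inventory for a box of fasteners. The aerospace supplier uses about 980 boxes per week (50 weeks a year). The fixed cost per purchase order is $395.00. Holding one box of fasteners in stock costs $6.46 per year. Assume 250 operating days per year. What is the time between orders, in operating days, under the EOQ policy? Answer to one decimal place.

Annual demand D = 980 × 50 = 49,000.
The optimal lot size = √(2DS/H) = √(2 × 49,000 × 395 / 6.46) ≈ 2447.91.
Cycle time = Q*/D × 250 = 2447.91 / 49,000 × 250 ≈ 12.489 days.

T ≈ 12.5 days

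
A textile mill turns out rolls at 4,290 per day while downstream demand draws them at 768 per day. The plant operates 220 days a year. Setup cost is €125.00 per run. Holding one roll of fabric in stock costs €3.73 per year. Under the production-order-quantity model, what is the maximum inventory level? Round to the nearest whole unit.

Annual demand D = 768 × 220 = 168,960.
Production build-up factor (1 − d/p) = 1 − 768/4,290 = 0.8210.
Q* = √(2DS / (H(1 − d/p))) = √(2 × 168,960 × 125 / (3.73 × 0.8210)).
= √(42,240,000 / 3.0623) ≈ 3713.997.
Maximum inventory = Q*(1 − d/p) = 3713.997 × 0.8210 ≈ 3049.113.

I_max ≈ 3,049 rolls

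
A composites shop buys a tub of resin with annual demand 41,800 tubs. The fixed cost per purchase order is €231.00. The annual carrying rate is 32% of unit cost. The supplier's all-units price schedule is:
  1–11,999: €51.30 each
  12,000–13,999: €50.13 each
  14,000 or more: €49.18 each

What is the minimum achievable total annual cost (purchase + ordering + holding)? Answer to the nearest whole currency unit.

Holding cost per unit per year at price C is H = 0.32·C.
For each price level, check whether its EOQ is feasible; otherwise the best quantity at that price is the breakpoint.
EOQ at €51.30 = 1084.6 (feasible in tier 1): TC = 41,800×€51.30 + (41,800/1084.6)×231 + (1084.6/2)×0.32×€51.30 = €2,162,145.03.
EOQ at €50.13 = 1097.2 < 12000, so use break Q=12000: TC = 41,800×€50.13 + (41,800/12000.0)×231 + (12000.0/2)×0.32×€50.13 = €2,192,488.25.
EOQ at €49.18 = 1107.7 < 14000, so use break Q=14000: TC = 41,800×€49.18 + (41,800/14000.0)×231 + (14000.0/2)×0.32×€49.18 = €2,166,576.90.
Lowest total cost among the candidates is at Q = 1084.6.

TC* ≈ €2,162,145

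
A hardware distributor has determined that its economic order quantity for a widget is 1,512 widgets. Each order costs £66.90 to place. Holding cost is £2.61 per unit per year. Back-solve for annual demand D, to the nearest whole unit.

Squaring Q* = √(2DS/H) gives Q*² = 2DS/H.
From Q* = √(2DS/H): D = Q*²H / (2S) = 1,512² × 2.61 / (2 × 66.9) = 44595.186.

D ≈ 44,595 widgets per year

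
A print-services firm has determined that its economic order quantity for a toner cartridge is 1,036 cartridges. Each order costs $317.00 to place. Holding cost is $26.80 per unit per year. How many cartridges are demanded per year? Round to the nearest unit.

Invert the EOQ relation Q*² = 2DS/H.
From Q* = √(2DS/H): D = Q*²H / (2S) = 1,036² × 26.8 / (2 × 317) = 45369.610.

D ≈ 45,370 cartridges per year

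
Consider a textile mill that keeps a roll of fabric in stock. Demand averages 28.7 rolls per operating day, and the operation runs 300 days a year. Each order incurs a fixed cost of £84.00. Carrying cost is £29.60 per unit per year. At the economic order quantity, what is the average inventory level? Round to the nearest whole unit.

Average inventory ≈ 111 rolls

Annual demand D = 28.7 × 300 = 8,610.
EOQ = √(2DS/H) = √(2 × 8,610 × 84 / 29.6) ≈ 221.06.
Average inventory = Q*/2 ≈ 221.06 / 2 = 110.530.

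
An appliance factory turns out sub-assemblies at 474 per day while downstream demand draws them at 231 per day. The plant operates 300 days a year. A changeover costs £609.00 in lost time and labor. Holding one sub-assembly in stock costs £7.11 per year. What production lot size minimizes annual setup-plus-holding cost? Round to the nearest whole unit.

Annual demand D = 231 × 300 = 69,300.
Production build-up factor (1 − d/p) = 1 − 231/474 = 0.5127.
Q* = √(2DS / (H(1 − d/p))) = √(2 × 69,300 × 609 / (7.11 × 0.5127)).
= √(84,407,400 / 3.645) ≈ 4812.176.

Q* ≈ 4,812 sub-assemblies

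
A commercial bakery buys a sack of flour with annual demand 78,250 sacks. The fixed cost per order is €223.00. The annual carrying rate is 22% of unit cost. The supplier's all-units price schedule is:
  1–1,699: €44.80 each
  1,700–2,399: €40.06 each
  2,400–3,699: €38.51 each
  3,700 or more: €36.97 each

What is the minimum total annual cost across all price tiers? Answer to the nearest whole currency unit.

TC* ≈ €2,912,665

Holding cost per unit per year at price C is H = 0.22·C.
For each price level, check whether its EOQ is feasible; otherwise the best quantity at that price is the breakpoint.
Tier 1 (€44.80): EOQ = 1881.7 exceeds tier's upper bound 1699, so this tier is dominated.
EOQ at €40.06 = 1990.0 (feasible in tier 2): TC = 78,250×€40.06 + (78,250/1990.0)×223 + (1990.0/2)×0.22×€40.06 = €3,152,232.85.
EOQ at €38.51 = 2029.6 < 2400, so use break Q=2400: TC = 78,250×€38.51 + (78,250/2400.0)×223 + (2400.0/2)×0.22×€38.51 = €3,030,844.87.
EOQ at €36.97 = 2071.4 < 3700, so use break Q=3700: TC = 78,250×€36.97 + (78,250/3700.0)×223 + (3700.0/2)×0.22×€36.97 = €2,912,665.44.
Lowest total cost among the candidates is at Q = 3700.0.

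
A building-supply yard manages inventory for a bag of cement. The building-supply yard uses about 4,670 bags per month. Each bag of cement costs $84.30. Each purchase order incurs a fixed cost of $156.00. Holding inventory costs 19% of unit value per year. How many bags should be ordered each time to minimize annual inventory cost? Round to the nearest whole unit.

Q* ≈ 1,045 bags

Annual demand D = 4,670 × 12 = 56,040.
Holding cost H = 0.19 × $84.30 = $16.0170 per unit per year.
EOQ = √(2DS / H) = √(2 × 56,040 × 156 / 16.017).
= √(17,484,480 / 16.017) = √1,091,620.1536 ≈ 1044.806.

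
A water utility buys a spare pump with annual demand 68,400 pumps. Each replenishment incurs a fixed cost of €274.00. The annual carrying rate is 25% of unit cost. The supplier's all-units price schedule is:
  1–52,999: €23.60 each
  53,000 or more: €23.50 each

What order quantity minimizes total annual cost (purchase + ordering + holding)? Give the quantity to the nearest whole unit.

Q* ≈ 2,521 pumps

Holding cost per unit per year at price C is H = 0.25·C.
Evaluate total cost at each tier's feasible EOQ or, if the EOQ is below the tier, at the tier's minimum quantity.
EOQ at €23.60 = 2520.5 (feasible in tier 1): TC = 68,400×€23.60 + (68,400/2520.5)×274 + (2520.5/2)×0.25×€23.60 = €1,629,111.14.
EOQ at €23.50 = 2525.9 < 53000, so use break Q=53000: TC = 68,400×€23.50 + (68,400/53000.0)×274 + (53000.0/2)×0.25×€23.50 = €1,763,441.12.
Lowest total cost is €1,629,111.14 at Q = 2520.5.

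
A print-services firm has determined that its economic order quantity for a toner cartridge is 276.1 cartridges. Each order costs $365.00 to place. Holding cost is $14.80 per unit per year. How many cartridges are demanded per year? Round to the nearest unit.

D ≈ 1,546 cartridges per year

The basic EOQ model gives Q* = √(2DS/H); rearrange for the unknown.
From Q* = √(2DS/H): D = Q*²H / (2S) = 276.1² × 14.8 / (2 × 365) = 1545.509.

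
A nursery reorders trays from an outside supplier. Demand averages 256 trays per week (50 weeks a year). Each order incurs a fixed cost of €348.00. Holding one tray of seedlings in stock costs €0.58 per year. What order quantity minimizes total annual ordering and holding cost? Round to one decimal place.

Q* ≈ 3,919.2 trays

Annual demand D = 256 × 50 = 12,800.
EOQ = √(2DS / H) = √(2 × 12,800 × 348 / 0.58).
= √(8,908,800 / 0.58) = √15,360,000 ≈ 3919.184.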